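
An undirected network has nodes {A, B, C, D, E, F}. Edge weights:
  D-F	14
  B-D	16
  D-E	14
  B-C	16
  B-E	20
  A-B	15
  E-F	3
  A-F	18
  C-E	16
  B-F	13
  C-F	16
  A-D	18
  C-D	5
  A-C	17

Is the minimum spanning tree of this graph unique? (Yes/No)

Kruskal's algorithm — process edges by increasing weight (ties by edge label):
E-F (3): add. Components now {A} {B} {C} {D} {E,F}
C-D (5): add. Components now {A} {B} {C,D} {E,F}
B-F (13): add. Components now {A} {B,E,F} {C,D}
D-E (14): add. Components now {A} {B,C,D,E,F}
D-F (14): skip — D and F already connected.
A-B (15): add. Components now {A,B,C,D,E,F}
Non-tree edge D-F has weight 14, equal to the heaviest edge on its tree cycle — swapping gives another MST of the same weight. Not unique.

No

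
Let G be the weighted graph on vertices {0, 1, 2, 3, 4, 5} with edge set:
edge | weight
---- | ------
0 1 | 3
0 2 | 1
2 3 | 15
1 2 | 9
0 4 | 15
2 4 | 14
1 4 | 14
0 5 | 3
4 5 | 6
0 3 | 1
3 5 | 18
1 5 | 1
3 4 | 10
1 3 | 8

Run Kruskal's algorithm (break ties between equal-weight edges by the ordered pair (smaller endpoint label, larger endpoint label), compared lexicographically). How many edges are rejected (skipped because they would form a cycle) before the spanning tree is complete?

1

Kruskal's algorithm — process edges by increasing weight (ties by edge label):
0 2 (1): add. Components now {0,2} {1} {3} {4} {5}
0 3 (1): add. Components now {0,2,3} {1} {4} {5}
1 5 (1): add. Components now {0,2,3} {1,5} {4}
0 1 (3): add. Components now {0,1,2,3,5} {4}
0 5 (3): skip — 0 and 5 already connected.
4 5 (6): add. Components now {0,1,2,3,4,5}
Edges rejected before the tree was complete: 1.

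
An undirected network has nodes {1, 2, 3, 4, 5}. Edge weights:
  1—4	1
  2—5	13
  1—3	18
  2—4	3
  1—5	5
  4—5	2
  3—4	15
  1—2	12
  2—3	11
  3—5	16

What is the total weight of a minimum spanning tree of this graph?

Kruskal's algorithm — process edges by increasing weight (ties by edge label):
1—4 (1): add — endpoints in different components.
4—5 (2): add — endpoints in different components.
2—4 (3): add — endpoints in different components.
1—5 (5): skip — 1 and 5 already connected.
2—3 (11): add — endpoints in different components.
MST edges: 1—4, 4—5, 2—4, 2—3; total weight 1+2+3+11 = 17.

17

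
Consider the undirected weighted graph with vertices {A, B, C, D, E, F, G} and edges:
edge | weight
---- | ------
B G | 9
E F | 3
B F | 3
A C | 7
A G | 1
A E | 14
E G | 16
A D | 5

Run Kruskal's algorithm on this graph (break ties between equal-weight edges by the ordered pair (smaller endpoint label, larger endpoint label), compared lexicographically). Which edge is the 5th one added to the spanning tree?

Kruskal's algorithm — process edges by increasing weight (ties by edge label):
A G (1): add — endpoints in different components.
B F (3): add — endpoints in different components.
E F (3): add — endpoints in different components.
A D (5): add — endpoints in different components.
A C (7): add — endpoints in different components.
B G (9): add — endpoints in different components.
The 5th edge added is A C.

A-C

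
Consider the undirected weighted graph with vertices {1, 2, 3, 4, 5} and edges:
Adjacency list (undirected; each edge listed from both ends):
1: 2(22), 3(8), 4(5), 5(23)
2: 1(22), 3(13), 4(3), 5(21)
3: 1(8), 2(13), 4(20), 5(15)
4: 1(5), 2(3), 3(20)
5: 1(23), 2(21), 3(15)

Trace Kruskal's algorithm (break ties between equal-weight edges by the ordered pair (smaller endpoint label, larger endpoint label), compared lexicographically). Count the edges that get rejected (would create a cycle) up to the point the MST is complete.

Sort edges by weight, then run Kruskal:
2—4 (3): add. Components now {1} {2,4} {3} {5}
1—4 (5): add. Components now {1,2,4} {3} {5}
1—3 (8): add. Components now {1,2,3,4} {5}
2—3 (13): skip — 2 and 3 already connected.
3—5 (15): add. Components now {1,2,3,4,5}
Edges rejected before the tree was complete: 1.

1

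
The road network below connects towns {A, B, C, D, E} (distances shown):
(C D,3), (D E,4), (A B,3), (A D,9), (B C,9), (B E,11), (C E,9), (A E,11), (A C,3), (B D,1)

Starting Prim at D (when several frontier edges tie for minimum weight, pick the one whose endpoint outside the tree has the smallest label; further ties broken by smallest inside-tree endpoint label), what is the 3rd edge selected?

Grow the tree from D using Prim:
Step 1: frontier [B D 1, C D 3, D E 4, A D 9] → take B D (1); add B.
Step 2: frontier [A B 3, B C 9, B E 11, C D 3, D E 4, A D 9] → take A B (3); add A.
Step 3: frontier [A C 3, A E 11, B C 9, B E 11, C D 3, D E 4] → take A C (3); add C.
Step 4: frontier [A E 11, B E 11, C E 9, D E 4] → take D E (4); add E.
The 3rd edge added is A C.

A-C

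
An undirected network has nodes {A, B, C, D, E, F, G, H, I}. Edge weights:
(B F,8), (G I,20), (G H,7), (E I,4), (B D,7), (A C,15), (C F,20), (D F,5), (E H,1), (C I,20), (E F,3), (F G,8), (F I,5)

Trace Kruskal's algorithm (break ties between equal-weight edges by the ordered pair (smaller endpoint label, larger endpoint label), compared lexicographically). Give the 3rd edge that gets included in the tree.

Kruskal's algorithm — process edges by increasing weight (ties by edge label):
E H (1): add — endpoints in different components.
E F (3): add — endpoints in different components.
E I (4): add — endpoints in different components.
D F (5): add — endpoints in different components.
F I (5): skip — F and I already connected.
B D (7): add — endpoints in different components.
G H (7): add — endpoints in different components.
B F (8): skip — B and F already connected.
F G (8): skip — F and G already connected.
A C (15): add — endpoints in different components.
C F (20): add — endpoints in different components.
The 3rd edge added is E I.

E-I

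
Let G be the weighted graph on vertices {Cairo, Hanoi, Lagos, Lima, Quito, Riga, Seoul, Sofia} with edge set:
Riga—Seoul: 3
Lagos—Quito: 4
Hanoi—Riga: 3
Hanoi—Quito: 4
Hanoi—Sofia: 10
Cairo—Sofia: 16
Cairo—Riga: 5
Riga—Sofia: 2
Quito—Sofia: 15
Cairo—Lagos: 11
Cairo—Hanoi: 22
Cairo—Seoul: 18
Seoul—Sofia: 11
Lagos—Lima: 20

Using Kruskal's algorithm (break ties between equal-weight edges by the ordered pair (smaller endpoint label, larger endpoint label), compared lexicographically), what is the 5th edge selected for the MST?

Lagos-Quito

Kruskal: consider edges lightest-first.
Riga—Sofia (2): add — endpoints in different components.
Hanoi—Riga (3): add — endpoints in different components.
Riga—Seoul (3): add — endpoints in different components.
Hanoi—Quito (4): add — endpoints in different components.
Lagos—Quito (4): add — endpoints in different components.
Cairo—Riga (5): add — endpoints in different components.
Hanoi—Sofia (10): skip — Sofia and Hanoi already connected.
Cairo—Lagos (11): skip — Lagos and Cairo already connected.
Seoul—Sofia (11): skip — Sofia and Seoul already connected.
Quito—Sofia (15): skip — Quito and Sofia already connected.
Cairo—Sofia (16): skip — Sofia and Cairo already connected.
Cairo—Seoul (18): skip — Seoul and Cairo already connected.
Lagos—Lima (20): add — endpoints in different components.
The 5th edge added is Lagos—Quito.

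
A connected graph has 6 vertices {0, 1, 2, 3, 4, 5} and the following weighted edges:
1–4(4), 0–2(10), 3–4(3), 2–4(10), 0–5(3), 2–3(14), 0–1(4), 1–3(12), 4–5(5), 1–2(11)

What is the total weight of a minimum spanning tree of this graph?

24

Prim, starting at 5.
Step 1: cheapest edge leaving the tree is 0–5 (3); add 0.
Step 2: cheapest edge leaving the tree is 0–1 (4); add 1.
Step 3: cheapest edge leaving the tree is 1–4 (4); add 4.
Step 4: cheapest edge leaving the tree is 3–4 (3); add 3.
Step 5: cheapest edge leaving the tree is 0–2 (10); add 2.
MST edges: 0–5, 0–1, 1–4, 3–4, 0–2; total weight 3+4+4+3+10 = 24.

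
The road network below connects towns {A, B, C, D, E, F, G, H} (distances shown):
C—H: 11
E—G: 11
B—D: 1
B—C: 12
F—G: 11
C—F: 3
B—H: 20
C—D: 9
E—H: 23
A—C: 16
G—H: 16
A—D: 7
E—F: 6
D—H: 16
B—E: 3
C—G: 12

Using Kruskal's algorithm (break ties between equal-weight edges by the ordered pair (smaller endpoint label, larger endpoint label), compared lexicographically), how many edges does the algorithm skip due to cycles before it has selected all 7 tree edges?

Kruskal's algorithm — process edges by increasing weight (ties by edge label):
B—D (1): add — endpoints in different components.
B—E (3): add — endpoints in different components.
C—F (3): add — endpoints in different components.
E—F (6): add — endpoints in different components.
A—D (7): add — endpoints in different components.
C—D (9): skip — C and D already connected.
C—H (11): add — endpoints in different components.
E—G (11): add — endpoints in different components.
Edges rejected before the tree was complete: 1.

1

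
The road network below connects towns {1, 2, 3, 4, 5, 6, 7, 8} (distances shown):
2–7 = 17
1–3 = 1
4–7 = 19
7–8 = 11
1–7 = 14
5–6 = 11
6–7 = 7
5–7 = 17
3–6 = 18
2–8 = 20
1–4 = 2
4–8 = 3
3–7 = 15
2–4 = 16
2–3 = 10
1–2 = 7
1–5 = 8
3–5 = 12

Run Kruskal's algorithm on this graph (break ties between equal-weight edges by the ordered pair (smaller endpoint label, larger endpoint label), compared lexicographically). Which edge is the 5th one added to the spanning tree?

6-7

Kruskal: consider edges lightest-first.
1–3 (1): add — endpoints in different components.
1–4 (2): add — endpoints in different components.
4–8 (3): add — endpoints in different components.
1–2 (7): add — endpoints in different components.
6–7 (7): add — endpoints in different components.
1–5 (8): add — endpoints in different components.
2–3 (10): skip — 2 and 3 already connected.
5–6 (11): add — endpoints in different components.
The 5th edge added is 6–7.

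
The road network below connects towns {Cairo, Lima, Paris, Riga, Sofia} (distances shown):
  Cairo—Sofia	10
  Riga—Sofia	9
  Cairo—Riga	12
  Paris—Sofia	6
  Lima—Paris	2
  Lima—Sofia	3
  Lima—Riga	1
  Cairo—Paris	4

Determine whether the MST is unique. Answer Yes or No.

Yes

Sort edges by weight, then run Kruskal:
Lima—Riga (1): add — endpoints in different components.
Lima—Paris (2): add — endpoints in different components.
Lima—Sofia (3): add — endpoints in different components.
Cairo—Paris (4): add — endpoints in different components.
Every non-tree edge has weight strictly greater than the heaviest edge on the tree path between its endpoints, so the MST is unique.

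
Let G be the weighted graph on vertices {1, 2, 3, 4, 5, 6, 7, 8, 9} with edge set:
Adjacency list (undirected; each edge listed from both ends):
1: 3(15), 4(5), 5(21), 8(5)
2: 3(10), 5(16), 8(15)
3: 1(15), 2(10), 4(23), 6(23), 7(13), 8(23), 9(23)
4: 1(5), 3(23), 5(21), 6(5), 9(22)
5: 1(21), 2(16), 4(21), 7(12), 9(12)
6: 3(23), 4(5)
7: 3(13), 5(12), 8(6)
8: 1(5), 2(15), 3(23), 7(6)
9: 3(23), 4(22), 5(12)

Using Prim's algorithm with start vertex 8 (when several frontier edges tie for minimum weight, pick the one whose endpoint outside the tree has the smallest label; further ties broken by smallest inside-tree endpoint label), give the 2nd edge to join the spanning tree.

Grow the tree from 8 using Prim:
Step 1: cheapest edge leaving the tree is 1–8 (5); add 1.
Step 2: cheapest edge leaving the tree is 1–4 (5); add 4.
Step 3: cheapest edge leaving the tree is 4–6 (5); add 6.
Step 4: cheapest edge leaving the tree is 7–8 (6); add 7.
Step 5: cheapest edge leaving the tree is 5–7 (12); add 5.
Step 6: cheapest edge leaving the tree is 5–9 (12); add 9.
Step 7: cheapest edge leaving the tree is 3–7 (13); add 3.
Step 8: cheapest edge leaving the tree is 2–3 (10); add 2.
The 2nd edge added is 1–4.

1-4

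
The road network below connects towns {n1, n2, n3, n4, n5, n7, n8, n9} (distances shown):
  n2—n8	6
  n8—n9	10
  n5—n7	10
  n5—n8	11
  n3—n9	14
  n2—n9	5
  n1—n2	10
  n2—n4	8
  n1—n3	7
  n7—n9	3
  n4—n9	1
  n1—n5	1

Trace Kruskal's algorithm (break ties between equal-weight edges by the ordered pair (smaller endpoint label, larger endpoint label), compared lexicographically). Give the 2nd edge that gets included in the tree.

Kruskal: consider edges lightest-first.
n1—n5 (1): add — endpoints in different components.
n4—n9 (1): add — endpoints in different components.
n7—n9 (3): add — endpoints in different components.
n2—n9 (5): add — endpoints in different components.
n2—n8 (6): add — endpoints in different components.
n1—n3 (7): add — endpoints in different components.
n2—n4 (8): skip — n2 and n4 already connected.
n1—n2 (10): add — endpoints in different components.
The 2nd edge added is n4—n9.

n4-n9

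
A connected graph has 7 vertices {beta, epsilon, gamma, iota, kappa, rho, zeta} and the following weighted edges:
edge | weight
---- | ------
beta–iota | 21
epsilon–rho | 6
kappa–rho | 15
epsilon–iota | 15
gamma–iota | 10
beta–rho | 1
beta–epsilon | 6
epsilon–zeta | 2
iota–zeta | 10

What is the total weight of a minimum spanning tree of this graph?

44

Grow the tree from zeta using Prim:
Step 1: frontier [epsilon–zeta 2, iota–zeta 10] → take epsilon–zeta (2); add epsilon.
Step 2: frontier [beta–epsilon 6, epsilon–rho 6, epsilon–iota 15, iota–zeta 10] → take beta–epsilon (6); add beta.
Step 3: frontier [beta–rho 1, beta–iota 21, epsilon–rho 6, epsilon–iota 15, iota–zeta 10] → take beta–rho (1); add rho.
Step 4: frontier [beta–iota 21, epsilon–iota 15, kappa–rho 15, iota–zeta 10] → take iota–zeta (10); add iota.
Step 5: frontier [gamma–iota 10, kappa–rho 15] → take gamma–iota (10); add gamma.
Step 6: frontier [kappa–rho 15] → take kappa–rho (15); add kappa.
MST edges: epsilon–zeta, beta–epsilon, beta–rho, iota–zeta, gamma–iota, kappa–rho; total weight 2+6+1+10+10+15 = 44.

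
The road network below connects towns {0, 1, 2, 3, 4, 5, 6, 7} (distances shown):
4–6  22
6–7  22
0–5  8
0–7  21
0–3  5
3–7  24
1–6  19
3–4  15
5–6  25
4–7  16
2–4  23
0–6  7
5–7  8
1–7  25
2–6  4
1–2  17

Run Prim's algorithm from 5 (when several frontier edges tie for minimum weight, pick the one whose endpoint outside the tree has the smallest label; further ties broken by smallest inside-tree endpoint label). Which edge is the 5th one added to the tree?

5-7

Prim, starting at 5.
Step 1: cheapest edge leaving the tree is 0–5 (8); add 0.
Step 2: cheapest edge leaving the tree is 0–3 (5); add 3.
Step 3: cheapest edge leaving the tree is 0–6 (7); add 6.
Step 4: cheapest edge leaving the tree is 2–6 (4); add 2.
Step 5: cheapest edge leaving the tree is 5–7 (8); add 7.
Step 6: cheapest edge leaving the tree is 3–4 (15); add 4.
Step 7: cheapest edge leaving the tree is 1–2 (17); add 1.
The 5th edge added is 5–7.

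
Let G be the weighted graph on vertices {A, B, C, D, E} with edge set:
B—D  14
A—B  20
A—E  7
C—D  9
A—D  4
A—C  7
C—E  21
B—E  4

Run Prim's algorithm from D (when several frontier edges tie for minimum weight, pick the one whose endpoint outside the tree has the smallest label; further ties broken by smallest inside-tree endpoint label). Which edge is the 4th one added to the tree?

Grow the tree from D using Prim:
Step 1: cheapest edge leaving the tree is A—D (4); add A.
Step 2: cheapest edge leaving the tree is A—C (7); add C.
Step 3: cheapest edge leaving the tree is A—E (7); add E.
Step 4: cheapest edge leaving the tree is B—E (4); add B.
The 4th edge added is B—E.

B-E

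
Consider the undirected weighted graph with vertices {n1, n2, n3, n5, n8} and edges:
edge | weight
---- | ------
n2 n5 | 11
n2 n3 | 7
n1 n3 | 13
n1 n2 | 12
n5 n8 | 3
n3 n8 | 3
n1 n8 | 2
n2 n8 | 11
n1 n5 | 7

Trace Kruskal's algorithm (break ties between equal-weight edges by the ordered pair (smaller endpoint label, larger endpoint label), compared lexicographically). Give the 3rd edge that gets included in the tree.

n5-n8

Kruskal's algorithm — process edges by increasing weight (ties by edge label):
n1 n8 (2): add — endpoints in different components.
n3 n8 (3): add — endpoints in different components.
n5 n8 (3): add — endpoints in different components.
n1 n5 (7): skip — n5 and n1 already connected.
n2 n3 (7): add — endpoints in different components.
The 3rd edge added is n5 n8.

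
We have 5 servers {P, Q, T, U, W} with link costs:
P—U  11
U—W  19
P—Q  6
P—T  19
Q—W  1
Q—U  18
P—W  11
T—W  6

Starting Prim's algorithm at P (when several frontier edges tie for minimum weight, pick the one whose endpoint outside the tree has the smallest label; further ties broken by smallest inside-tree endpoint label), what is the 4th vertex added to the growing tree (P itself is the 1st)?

Prim's algorithm from P:
Step 1: frontier [P—Q 6, P—U 11, P—W 11, P—T 19] → take P—Q (6); add Q.
Step 2: frontier [P—U 11, P—W 11, P—T 19, Q—W 1, Q—U 18] → take Q—W (1); add W.
Step 3: frontier [P—U 11, P—T 19, Q—U 18, T—W 6, U—W 19] → take T—W (6); add T.
Step 4: frontier [P—U 11, Q—U 18, U—W 19] → take P—U (11); add U.
Vertex order: P, Q, W, T, U. The 4th vertex is T.

T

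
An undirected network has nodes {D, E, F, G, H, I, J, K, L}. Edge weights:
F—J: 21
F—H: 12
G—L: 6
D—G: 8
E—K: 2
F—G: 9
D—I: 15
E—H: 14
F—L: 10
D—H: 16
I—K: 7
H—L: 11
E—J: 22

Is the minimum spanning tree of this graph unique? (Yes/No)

Kruskal: consider edges lightest-first.
E—K (2): add — endpoints in different components.
G—L (6): add — endpoints in different components.
I—K (7): add — endpoints in different components.
D—G (8): add — endpoints in different components.
F—G (9): add — endpoints in different components.
F—L (10): skip — F and L already connected.
H—L (11): add — endpoints in different components.
F—H (12): skip — F and H already connected.
E—H (14): add — endpoints in different components.
D—I (15): skip — D and I already connected.
D—H (16): skip — D and H already connected.
F—J (21): add — endpoints in different components.
Every non-tree edge has weight strictly greater than the heaviest edge on the tree path between its endpoints, so the MST is unique.

Yes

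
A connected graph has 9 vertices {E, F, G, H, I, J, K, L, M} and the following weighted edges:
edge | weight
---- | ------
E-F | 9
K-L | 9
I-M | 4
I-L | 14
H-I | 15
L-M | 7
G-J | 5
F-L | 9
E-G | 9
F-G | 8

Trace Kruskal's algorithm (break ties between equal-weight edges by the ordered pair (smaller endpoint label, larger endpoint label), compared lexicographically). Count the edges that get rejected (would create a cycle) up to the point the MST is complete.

2

Kruskal: consider edges lightest-first.
I-M (4): add — endpoints in different components.
G-J (5): add — endpoints in different components.
L-M (7): add — endpoints in different components.
F-G (8): add — endpoints in different components.
E-F (9): add — endpoints in different components.
E-G (9): skip — E and G already connected.
F-L (9): add — endpoints in different components.
K-L (9): add — endpoints in different components.
I-L (14): skip — I and L already connected.
H-I (15): add — endpoints in different components.
Edges rejected before the tree was complete: 2.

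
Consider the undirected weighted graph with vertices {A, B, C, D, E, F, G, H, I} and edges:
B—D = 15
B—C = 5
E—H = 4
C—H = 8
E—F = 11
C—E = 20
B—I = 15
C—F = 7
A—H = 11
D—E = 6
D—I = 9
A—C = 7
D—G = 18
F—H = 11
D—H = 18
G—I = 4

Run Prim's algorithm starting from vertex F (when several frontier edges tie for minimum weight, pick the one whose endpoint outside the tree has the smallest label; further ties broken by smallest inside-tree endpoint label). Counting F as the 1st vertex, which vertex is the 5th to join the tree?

H

Grow the tree from F using Prim:
Step 1: cheapest edge leaving the tree is C—F (7); add C.
Step 2: cheapest edge leaving the tree is B—C (5); add B.
Step 3: cheapest edge leaving the tree is A—C (7); add A.
Step 4: cheapest edge leaving the tree is C—H (8); add H.
Step 5: cheapest edge leaving the tree is E—H (4); add E.
Step 6: cheapest edge leaving the tree is D—E (6); add D.
Step 7: cheapest edge leaving the tree is D—I (9); add I.
Step 8: cheapest edge leaving the tree is G—I (4); add G.
Vertex order: F, C, B, A, H, E, D, I, G. The 5th vertex is H.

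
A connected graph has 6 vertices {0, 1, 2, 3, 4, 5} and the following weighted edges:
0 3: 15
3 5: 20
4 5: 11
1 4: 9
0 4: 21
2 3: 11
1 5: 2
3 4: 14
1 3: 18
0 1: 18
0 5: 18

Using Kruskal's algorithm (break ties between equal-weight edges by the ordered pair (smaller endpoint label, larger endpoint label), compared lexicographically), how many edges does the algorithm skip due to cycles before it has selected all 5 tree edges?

Kruskal's algorithm — process edges by increasing weight (ties by edge label):
1 5 (2): add. Components now {0} {1,5} {2} {3} {4}
1 4 (9): add. Components now {0} {1,4,5} {2} {3}
2 3 (11): add. Components now {0} {1,4,5} {2,3}
4 5 (11): skip — 4 and 5 already connected.
3 4 (14): add. Components now {0} {1,2,3,4,5}
0 3 (15): add. Components now {0,1,2,3,4,5}
Edges rejected before the tree was complete: 1.

1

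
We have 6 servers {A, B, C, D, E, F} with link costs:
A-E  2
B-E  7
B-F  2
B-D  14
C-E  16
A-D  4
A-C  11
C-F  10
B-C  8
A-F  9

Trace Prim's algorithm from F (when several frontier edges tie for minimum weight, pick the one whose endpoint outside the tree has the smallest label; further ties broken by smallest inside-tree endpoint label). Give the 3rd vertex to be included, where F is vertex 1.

Grow the tree from F using Prim:
Step 1: cheapest edge leaving the tree is B-F (2); add B.
Step 2: cheapest edge leaving the tree is B-E (7); add E.
Step 3: cheapest edge leaving the tree is A-E (2); add A.
Step 4: cheapest edge leaving the tree is A-D (4); add D.
Step 5: cheapest edge leaving the tree is B-C (8); add C.
Vertex order: F, B, E, A, D, C. The 3rd vertex is E.

E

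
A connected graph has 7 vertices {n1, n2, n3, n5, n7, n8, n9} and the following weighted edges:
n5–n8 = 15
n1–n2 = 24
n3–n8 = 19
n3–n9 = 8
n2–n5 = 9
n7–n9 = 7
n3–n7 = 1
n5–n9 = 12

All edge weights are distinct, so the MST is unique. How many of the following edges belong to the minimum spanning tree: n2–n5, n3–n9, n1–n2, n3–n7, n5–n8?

4

Kruskal's algorithm — process edges by increasing weight (ties by edge label):
n3–n7 (1): add. Components now {n8} {n3,n7} {n9} {n2} {n1} {n5}
n7–n9 (7): add. Components now {n8} {n3,n7,n9} {n2} {n1} {n5}
n3–n9 (8): skip — n9 and n3 already connected.
n2–n5 (9): add. Components now {n8} {n3,n7,n9} {n2,n5} {n1}
n5–n9 (12): add. Components now {n8} {n2,n3,n5,n7,n9} {n1}
n5–n8 (15): add. Components now {n2,n3,n5,n7,n8,n9} {n1}
n3–n8 (19): skip — n8 and n3 already connected.
n1–n2 (24): add. Components now {n1,n2,n3,n5,n7,n8,n9}
MST edge set: {n3–n7, n7–n9, n2–n5, n5–n9, n5–n8, n1–n2}.
Of the listed edges, {n2–n5, n1–n2, n3–n7, n5–n8} are in the MST → 4.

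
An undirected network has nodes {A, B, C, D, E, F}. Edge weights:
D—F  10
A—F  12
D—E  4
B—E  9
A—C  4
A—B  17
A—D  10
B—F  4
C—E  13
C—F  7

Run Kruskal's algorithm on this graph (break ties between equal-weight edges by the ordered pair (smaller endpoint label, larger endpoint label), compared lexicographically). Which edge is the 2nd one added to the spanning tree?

Sort edges by weight, then run Kruskal:
A—C (4): add. Components now {A,C} {B} {D} {E} {F}
B—F (4): add. Components now {A,C} {B,F} {D} {E}
D—E (4): add. Components now {A,C} {B,F} {D,E}
C—F (7): add. Components now {A,B,C,F} {D,E}
B—E (9): add. Components now {A,B,C,D,E,F}
The 2nd edge added is B—F.

B-F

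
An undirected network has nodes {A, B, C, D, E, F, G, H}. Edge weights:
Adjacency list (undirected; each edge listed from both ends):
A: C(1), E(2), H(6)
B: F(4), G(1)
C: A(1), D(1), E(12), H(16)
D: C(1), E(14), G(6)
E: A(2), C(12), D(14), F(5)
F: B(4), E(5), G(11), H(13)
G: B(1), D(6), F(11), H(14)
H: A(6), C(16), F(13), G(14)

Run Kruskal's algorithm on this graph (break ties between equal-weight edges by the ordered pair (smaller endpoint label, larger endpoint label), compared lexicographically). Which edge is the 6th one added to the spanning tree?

E-F

Kruskal's algorithm — process edges by increasing weight (ties by edge label):
A C (1): add — endpoints in different components.
B G (1): add — endpoints in different components.
C D (1): add — endpoints in different components.
A E (2): add — endpoints in different components.
B F (4): add — endpoints in different components.
E F (5): add — endpoints in different components.
A H (6): add — endpoints in different components.
The 6th edge added is E F.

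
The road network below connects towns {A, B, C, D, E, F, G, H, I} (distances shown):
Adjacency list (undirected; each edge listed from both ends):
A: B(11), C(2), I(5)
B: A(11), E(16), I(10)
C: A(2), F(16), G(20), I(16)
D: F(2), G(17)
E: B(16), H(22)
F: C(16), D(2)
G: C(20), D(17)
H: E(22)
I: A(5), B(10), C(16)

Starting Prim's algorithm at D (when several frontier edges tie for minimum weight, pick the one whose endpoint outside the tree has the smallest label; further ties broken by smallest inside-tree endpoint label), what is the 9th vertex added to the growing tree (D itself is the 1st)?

H

Grow the tree from D using Prim:
Step 1: cheapest edge leaving the tree is D-F (2); add F.
Step 2: cheapest edge leaving the tree is C-F (16); add C.
Step 3: cheapest edge leaving the tree is A-C (2); add A.
Step 4: cheapest edge leaving the tree is A-I (5); add I.
Step 5: cheapest edge leaving the tree is B-I (10); add B.
Step 6: cheapest edge leaving the tree is B-E (16); add E.
Step 7: cheapest edge leaving the tree is D-G (17); add G.
Step 8: cheapest edge leaving the tree is E-H (22); add H.
Vertex order: D, F, C, A, I, B, E, G, H. The 9th vertex is H.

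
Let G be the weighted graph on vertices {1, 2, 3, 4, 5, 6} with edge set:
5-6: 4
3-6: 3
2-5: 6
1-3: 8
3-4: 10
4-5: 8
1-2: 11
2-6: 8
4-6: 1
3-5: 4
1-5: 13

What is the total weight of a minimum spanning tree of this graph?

22

Kruskal: consider edges lightest-first.
4-6 (1): add — endpoints in different components.
3-6 (3): add — endpoints in different components.
3-5 (4): add — endpoints in different components.
5-6 (4): skip — 5 and 6 already connected.
2-5 (6): add — endpoints in different components.
1-3 (8): add — endpoints in different components.
MST edges: 4-6, 3-6, 3-5, 2-5, 1-3; total weight 1+3+4+6+8 = 22.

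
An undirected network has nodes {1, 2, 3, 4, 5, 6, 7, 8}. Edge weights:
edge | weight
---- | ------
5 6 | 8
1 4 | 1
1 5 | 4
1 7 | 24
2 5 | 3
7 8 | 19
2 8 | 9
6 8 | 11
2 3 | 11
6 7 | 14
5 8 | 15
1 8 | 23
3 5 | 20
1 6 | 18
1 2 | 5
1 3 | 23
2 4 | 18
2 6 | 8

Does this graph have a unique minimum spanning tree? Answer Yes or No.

No

Sort edges by weight, then run Kruskal:
1 4 (1): add — endpoints in different components.
2 5 (3): add — endpoints in different components.
1 5 (4): add — endpoints in different components.
1 2 (5): skip — 1 and 2 already connected.
2 6 (8): add — endpoints in different components.
5 6 (8): skip — 5 and 6 already connected.
2 8 (9): add — endpoints in different components.
2 3 (11): add — endpoints in different components.
6 8 (11): skip — 6 and 8 already connected.
6 7 (14): add — endpoints in different components.
Non-tree edge 5 6 has weight 8, equal to the heaviest edge on its tree cycle — swapping gives another MST of the same weight. Not unique.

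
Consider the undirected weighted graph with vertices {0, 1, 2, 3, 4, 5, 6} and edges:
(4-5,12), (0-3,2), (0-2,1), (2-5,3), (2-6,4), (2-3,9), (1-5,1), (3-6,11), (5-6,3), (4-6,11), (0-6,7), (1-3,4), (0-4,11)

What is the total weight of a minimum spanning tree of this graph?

21

Grow the tree from 1 using Prim:
Step 1: cheapest edge leaving the tree is 1-5 (1); add 5.
Step 2: cheapest edge leaving the tree is 2-5 (3); add 2.
Step 3: cheapest edge leaving the tree is 0-2 (1); add 0.
Step 4: cheapest edge leaving the tree is 0-3 (2); add 3.
Step 5: cheapest edge leaving the tree is 5-6 (3); add 6.
Step 6: cheapest edge leaving the tree is 0-4 (11); add 4.
MST edges: 1-5, 2-5, 0-2, 0-3, 5-6, 0-4; total weight 1+3+1+2+3+11 = 21.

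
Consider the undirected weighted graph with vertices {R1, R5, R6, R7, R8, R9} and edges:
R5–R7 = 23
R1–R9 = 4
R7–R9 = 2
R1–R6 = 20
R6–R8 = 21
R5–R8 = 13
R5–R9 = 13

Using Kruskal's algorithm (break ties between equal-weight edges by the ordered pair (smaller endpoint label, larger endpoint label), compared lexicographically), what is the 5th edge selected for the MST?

Kruskal: consider edges lightest-first.
R7–R9 (2): add. Components now {R7,R9} {R1} {R5} {R8} {R6}
R1–R9 (4): add. Components now {R1,R7,R9} {R5} {R8} {R6}
R5–R8 (13): add. Components now {R1,R7,R9} {R5,R8} {R6}
R5–R9 (13): add. Components now {R1,R5,R7,R8,R9} {R6}
R1–R6 (20): add. Components now {R1,R5,R6,R7,R8,R9}
The 5th edge added is R1–R6.

R1-R6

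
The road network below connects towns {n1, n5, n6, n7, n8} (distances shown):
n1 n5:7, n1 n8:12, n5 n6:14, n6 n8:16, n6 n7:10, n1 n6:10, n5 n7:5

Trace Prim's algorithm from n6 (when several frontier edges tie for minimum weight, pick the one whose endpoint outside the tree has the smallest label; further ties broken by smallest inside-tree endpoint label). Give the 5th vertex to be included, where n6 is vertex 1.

n8

Prim, starting at n6.
Step 1: frontier [n1 n6 10, n6 n7 10, n5 n6 14, n6 n8 16] → take n1 n6 (10); add n1.
Step 2: frontier [n1 n5 7, n1 n8 12, n6 n7 10, n5 n6 14, n6 n8 16] → take n1 n5 (7); add n5.
Step 3: frontier [n1 n8 12, n5 n7 5, n6 n7 10, n6 n8 16] → take n5 n7 (5); add n7.
Step 4: frontier [n1 n8 12, n6 n8 16] → take n1 n8 (12); add n8.
Vertex order: n6, n1, n5, n7, n8. The 5th vertex is n8.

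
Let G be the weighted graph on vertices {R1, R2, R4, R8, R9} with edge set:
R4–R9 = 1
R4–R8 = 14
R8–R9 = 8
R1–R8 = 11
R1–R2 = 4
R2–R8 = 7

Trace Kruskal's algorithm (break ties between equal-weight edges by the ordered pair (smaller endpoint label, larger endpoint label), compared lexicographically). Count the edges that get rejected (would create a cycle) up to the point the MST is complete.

0

Sort edges by weight, then run Kruskal:
R4–R9 (1): add — endpoints in different components.
R1–R2 (4): add — endpoints in different components.
R2–R8 (7): add — endpoints in different components.
R8–R9 (8): add — endpoints in different components.
Edges rejected before the tree was complete: 0.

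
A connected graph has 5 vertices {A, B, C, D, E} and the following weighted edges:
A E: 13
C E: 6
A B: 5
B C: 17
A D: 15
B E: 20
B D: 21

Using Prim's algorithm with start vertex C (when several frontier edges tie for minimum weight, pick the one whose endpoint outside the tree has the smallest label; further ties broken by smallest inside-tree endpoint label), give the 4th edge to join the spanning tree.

A-D

Prim's algorithm from C:
Step 1: cheapest edge leaving the tree is C E (6); add E.
Step 2: cheapest edge leaving the tree is A E (13); add A.
Step 3: cheapest edge leaving the tree is A B (5); add B.
Step 4: cheapest edge leaving the tree is A D (15); add D.
The 4th edge added is A D.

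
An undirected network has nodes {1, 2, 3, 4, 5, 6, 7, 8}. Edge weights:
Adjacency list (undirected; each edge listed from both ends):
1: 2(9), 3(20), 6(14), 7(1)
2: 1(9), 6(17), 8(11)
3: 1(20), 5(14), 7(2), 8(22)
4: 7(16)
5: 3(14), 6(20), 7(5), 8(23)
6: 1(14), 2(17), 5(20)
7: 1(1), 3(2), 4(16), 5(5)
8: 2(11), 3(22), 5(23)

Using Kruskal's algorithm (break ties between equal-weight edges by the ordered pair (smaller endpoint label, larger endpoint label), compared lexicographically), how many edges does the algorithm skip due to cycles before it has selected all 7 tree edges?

Sort edges by weight, then run Kruskal:
1-7 (1): add — endpoints in different components.
3-7 (2): add — endpoints in different components.
5-7 (5): add — endpoints in different components.
1-2 (9): add — endpoints in different components.
2-8 (11): add — endpoints in different components.
1-6 (14): add — endpoints in different components.
3-5 (14): skip — 3 and 5 already connected.
4-7 (16): add — endpoints in different components.
Edges rejected before the tree was complete: 1.

1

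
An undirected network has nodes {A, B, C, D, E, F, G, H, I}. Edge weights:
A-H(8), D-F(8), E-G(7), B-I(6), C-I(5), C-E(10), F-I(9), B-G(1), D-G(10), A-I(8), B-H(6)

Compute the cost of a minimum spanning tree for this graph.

Prim, starting at I.
Step 1: cheapest edge leaving the tree is C-I (5); add C.
Step 2: cheapest edge leaving the tree is B-I (6); add B.
Step 3: cheapest edge leaving the tree is B-G (1); add G.
Step 4: cheapest edge leaving the tree is B-H (6); add H.
Step 5: cheapest edge leaving the tree is E-G (7); add E.
Step 6: cheapest edge leaving the tree is A-H (8); add A.
Step 7: cheapest edge leaving the tree is F-I (9); add F.
Step 8: cheapest edge leaving the tree is D-F (8); add D.
MST edges: C-I, B-I, B-G, B-H, E-G, A-H, F-I, D-F; total weight 5+6+1+6+7+8+9+8 = 50.

50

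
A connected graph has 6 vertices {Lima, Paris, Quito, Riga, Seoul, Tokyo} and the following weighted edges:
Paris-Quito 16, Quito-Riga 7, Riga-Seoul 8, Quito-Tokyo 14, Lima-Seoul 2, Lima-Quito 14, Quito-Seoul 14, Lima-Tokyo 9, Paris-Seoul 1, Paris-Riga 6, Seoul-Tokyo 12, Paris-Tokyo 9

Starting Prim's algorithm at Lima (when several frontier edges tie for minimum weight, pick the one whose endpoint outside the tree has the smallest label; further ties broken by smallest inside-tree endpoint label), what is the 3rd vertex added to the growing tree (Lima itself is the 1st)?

Paris

Grow the tree from Lima using Prim:
Step 1: frontier [Lima-Seoul 2, Lima-Tokyo 9, Lima-Quito 14] → take Lima-Seoul (2); add Seoul.
Step 2: frontier [Lima-Tokyo 9, Lima-Quito 14, Paris-Seoul 1, Riga-Seoul 8, Seoul-Tokyo 12, Quito-Seoul 14] → take Paris-Seoul (1); add Paris.
Step 3: frontier [Lima-Tokyo 9, Lima-Quito 14, Paris-Riga 6, Paris-Tokyo 9, Paris-Quito 16, Riga-Seoul 8, Seoul-Tokyo 12, Quito-Seoul 14] → take Paris-Riga (6); add Riga.
Step 4: frontier [Lima-Tokyo 9, Lima-Quito 14, Paris-Tokyo 9, Paris-Quito 16, Quito-Riga 7, Seoul-Tokyo 12, Quito-Seoul 14] → take Quito-Riga (7); add Quito.
Step 5: frontier [Lima-Tokyo 9, Paris-Tokyo 9, Quito-Tokyo 14, Seoul-Tokyo 12] → take Lima-Tokyo (9); add Tokyo.
Vertex order: Lima, Seoul, Paris, Riga, Quito, Tokyo. The 3rd vertex is Paris.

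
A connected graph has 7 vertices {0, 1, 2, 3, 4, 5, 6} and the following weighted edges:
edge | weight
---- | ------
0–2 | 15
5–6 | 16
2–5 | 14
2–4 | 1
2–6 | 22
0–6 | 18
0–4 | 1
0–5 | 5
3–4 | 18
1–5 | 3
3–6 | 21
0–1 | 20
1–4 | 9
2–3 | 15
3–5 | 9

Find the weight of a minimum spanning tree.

35

Sort edges by weight, then run Kruskal:
0–4 (1): add — endpoints in different components.
2–4 (1): add — endpoints in different components.
1–5 (3): add — endpoints in different components.
0–5 (5): add — endpoints in different components.
1–4 (9): skip — 1 and 4 already connected.
3–5 (9): add — endpoints in different components.
2–5 (14): skip — 2 and 5 already connected.
0–2 (15): skip — 0 and 2 already connected.
2–3 (15): skip — 2 and 3 already connected.
5–6 (16): add — endpoints in different components.
MST edges: 0–4, 2–4, 1–5, 0–5, 3–5, 5–6; total weight 1+1+3+5+9+16 = 35.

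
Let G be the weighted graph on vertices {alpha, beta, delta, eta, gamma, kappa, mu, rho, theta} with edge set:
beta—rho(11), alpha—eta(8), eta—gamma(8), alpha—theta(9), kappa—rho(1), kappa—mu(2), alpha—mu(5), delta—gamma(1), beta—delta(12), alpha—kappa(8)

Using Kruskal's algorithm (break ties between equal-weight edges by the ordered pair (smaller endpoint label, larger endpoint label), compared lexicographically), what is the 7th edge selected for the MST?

alpha-theta

Sort edges by weight, then run Kruskal:
delta—gamma (1): add — endpoints in different components.
kappa—rho (1): add — endpoints in different components.
kappa—mu (2): add — endpoints in different components.
alpha—mu (5): add — endpoints in different components.
alpha—eta (8): add — endpoints in different components.
alpha—kappa (8): skip — kappa and alpha already connected.
eta—gamma (8): add — endpoints in different components.
alpha—theta (9): add — endpoints in different components.
beta—rho (11): add — endpoints in different components.
The 7th edge added is alpha—theta.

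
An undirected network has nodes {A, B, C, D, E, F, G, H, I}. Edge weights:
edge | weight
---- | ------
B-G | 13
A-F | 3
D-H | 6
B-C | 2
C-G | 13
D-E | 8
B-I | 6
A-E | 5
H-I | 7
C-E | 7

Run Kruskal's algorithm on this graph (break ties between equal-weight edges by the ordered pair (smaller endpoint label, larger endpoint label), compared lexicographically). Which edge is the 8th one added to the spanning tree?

Kruskal's algorithm — process edges by increasing weight (ties by edge label):
B-C (2): add — endpoints in different components.
A-F (3): add — endpoints in different components.
A-E (5): add — endpoints in different components.
B-I (6): add — endpoints in different components.
D-H (6): add — endpoints in different components.
C-E (7): add — endpoints in different components.
H-I (7): add — endpoints in different components.
D-E (8): skip — D and E already connected.
B-G (13): add — endpoints in different components.
The 8th edge added is B-G.

B-G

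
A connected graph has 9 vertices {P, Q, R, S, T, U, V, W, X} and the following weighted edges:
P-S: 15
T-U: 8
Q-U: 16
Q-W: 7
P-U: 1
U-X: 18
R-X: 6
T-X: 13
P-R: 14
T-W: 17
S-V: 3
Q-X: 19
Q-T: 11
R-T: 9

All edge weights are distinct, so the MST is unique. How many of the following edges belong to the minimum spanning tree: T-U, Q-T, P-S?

3

Sort edges by weight, then run Kruskal:
P-U (1): add — endpoints in different components.
S-V (3): add — endpoints in different components.
R-X (6): add — endpoints in different components.
Q-W (7): add — endpoints in different components.
T-U (8): add — endpoints in different components.
R-T (9): add — endpoints in different components.
Q-T (11): add — endpoints in different components.
T-X (13): skip — X and T already connected.
P-R (14): skip — R and P already connected.
P-S (15): add — endpoints in different components.
MST edge set: {P-U, S-V, R-X, Q-W, T-U, R-T, Q-T, P-S}.
Of the listed edges, {T-U, Q-T, P-S} are in the MST → 3.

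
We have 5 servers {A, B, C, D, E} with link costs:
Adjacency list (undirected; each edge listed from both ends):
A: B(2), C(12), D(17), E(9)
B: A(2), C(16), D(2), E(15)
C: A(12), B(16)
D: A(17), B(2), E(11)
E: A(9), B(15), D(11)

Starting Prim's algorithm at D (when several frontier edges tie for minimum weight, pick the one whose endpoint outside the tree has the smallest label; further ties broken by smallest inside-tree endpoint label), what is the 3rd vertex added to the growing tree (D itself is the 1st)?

Prim's algorithm from D:
Step 1: frontier [B–D 2, D–E 11, A–D 17] → take B–D (2); add B.
Step 2: frontier [A–B 2, B–E 15, B–C 16, D–E 11, A–D 17] → take A–B (2); add A.
Step 3: frontier [A–E 9, A–C 12, B–E 15, B–C 16, D–E 11] → take A–E (9); add E.
Step 4: frontier [A–C 12, B–C 16] → take A–C (12); add C.
Vertex order: D, B, A, E, C. The 3rd vertex is A.

A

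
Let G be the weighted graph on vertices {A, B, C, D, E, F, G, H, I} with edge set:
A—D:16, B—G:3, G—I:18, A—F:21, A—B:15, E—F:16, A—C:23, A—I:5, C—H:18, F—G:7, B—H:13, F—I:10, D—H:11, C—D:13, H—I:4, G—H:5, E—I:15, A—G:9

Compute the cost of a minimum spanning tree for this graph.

Kruskal's algorithm — process edges by increasing weight (ties by edge label):
B—G (3): add — endpoints in different components.
H—I (4): add — endpoints in different components.
A—I (5): add — endpoints in different components.
G—H (5): add — endpoints in different components.
F—G (7): add — endpoints in different components.
A—G (9): skip — A and G already connected.
F—I (10): skip — F and I already connected.
D—H (11): add — endpoints in different components.
B—H (13): skip — B and H already connected.
C—D (13): add — endpoints in different components.
A—B (15): skip — A and B already connected.
E—I (15): add — endpoints in different components.
MST edges: B—G, H—I, A—I, G—H, F—G, D—H, C—D, E—I; total weight 3+4+5+5+7+11+13+15 = 63.

63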